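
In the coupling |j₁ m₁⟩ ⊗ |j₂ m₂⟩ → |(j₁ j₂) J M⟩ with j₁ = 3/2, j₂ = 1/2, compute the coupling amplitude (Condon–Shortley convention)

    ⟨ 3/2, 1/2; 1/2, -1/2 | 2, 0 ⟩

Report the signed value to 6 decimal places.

+√(1/2) = +0.707107

j₁+j₂−J=0  J+j₁−j₂=3  J−j₁+j₂=1  j₁+j₂+J+1=5
(j₁±m₁, j₂±m₂, J±M) = (2,1,0,1,2,2)
P² = 2
sum k=0..0:
  [0] +1/2 = 1/2
S = 1/2
C² = P²·S² = 1/2 ; C = +0.707107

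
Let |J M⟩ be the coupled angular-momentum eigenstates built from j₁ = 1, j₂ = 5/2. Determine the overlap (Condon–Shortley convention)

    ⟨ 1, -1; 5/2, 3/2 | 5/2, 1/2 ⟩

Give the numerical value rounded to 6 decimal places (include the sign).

triangle: 1!·1!·4!/7! = 24/5040
(j±m)!: 0!·2!·4!·1!·3!·2! = 576
prefactor² = (2J+1)·Δ·N² = 576/35
  k=1: −1/(1!·0!·1!·3!·0!·1!) = -1/6
Σ = -1/6  ⇒  CG² = 576/35·(-1/6)² = 16/35
CG = −√(16/35) = -0.676123

−√(16/35) = -0.676123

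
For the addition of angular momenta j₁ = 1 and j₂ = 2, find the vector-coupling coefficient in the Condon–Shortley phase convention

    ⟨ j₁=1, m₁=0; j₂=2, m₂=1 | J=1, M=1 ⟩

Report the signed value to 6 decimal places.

-0.547723  (= −√(3/10))

triangle: 2!*0!*2!/5! = 4/120
(j±m)!: 1!*1!*3!*1!*2!*0! = 12
prefactor² = (2J+1)*Δ*N² = 6/5
  k=1: −1/(1!*1!*0!*2!*0!*0!) = -1/2
Σ = -1/2  ⇒  CG² = 6/5*(-1/2)² = 3/10
CG = −√(3/10) = -0.547723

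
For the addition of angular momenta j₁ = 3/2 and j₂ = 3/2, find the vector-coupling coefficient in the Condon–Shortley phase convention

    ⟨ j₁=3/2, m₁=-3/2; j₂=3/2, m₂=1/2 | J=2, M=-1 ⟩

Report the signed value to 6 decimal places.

√[5·1!2!2!/6! · 0!3!2!1!1!3!] = √(2)
  +(−1)^1/∏(1,0,2,1,0,1)! = -1/2  (running -1/2)
⟨..|..⟩ = √(2)·(-1/2) = -0.707107

-0.707107  (= −√(1/2))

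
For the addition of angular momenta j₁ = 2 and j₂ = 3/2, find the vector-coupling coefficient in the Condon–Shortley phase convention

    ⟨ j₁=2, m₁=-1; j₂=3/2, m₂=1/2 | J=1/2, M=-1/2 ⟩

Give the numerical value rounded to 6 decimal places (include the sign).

√[2·3!1!0!/5! · 1!3!2!1!0!1!] = √(6/5)
  +(−1)^2/∏(2,1,1,0,0,0)! = 1/2  (running 1/2)
⟨..|..⟩ = √(6/5)·(1/2) = +0.547723

+√(3/10) ≈ +0.547723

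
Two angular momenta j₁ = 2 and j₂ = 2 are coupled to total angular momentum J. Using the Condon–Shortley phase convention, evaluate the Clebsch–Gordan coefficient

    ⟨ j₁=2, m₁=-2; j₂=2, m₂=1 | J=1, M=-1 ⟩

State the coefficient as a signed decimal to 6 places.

√[3·3!1!1!/6! · 0!4!3!1!0!2!] = √(36/5)
  +(−1)^3/∏(3,0,1,0,0,1)! = -1/6  (running -1/6)
⟨..|..⟩ = √(36/5)·(-1/6) = -0.447214

-0.447214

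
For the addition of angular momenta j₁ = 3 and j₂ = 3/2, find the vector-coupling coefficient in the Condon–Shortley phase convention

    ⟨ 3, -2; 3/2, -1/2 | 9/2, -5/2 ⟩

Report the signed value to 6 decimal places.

√[10·0!6!3!/10! · 1!5!1!2!2!7!] = √(28800)
  +(−1)^0/∏(0,0,5,1,1,2)! = 1/240  (running 1/240)
⟨..|..⟩ = √(28800)·(1/240) = +0.707107

+0.707107  (= +√(1/2))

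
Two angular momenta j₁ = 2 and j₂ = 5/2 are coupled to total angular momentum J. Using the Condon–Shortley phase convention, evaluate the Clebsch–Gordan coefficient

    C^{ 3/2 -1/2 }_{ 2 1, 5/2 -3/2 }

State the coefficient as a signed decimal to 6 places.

-0.138013  (= −√(2/105))

triangle: 3!*1!*2!/7! = 12/5040
(j±m)!: 3!*1!*1!*4!*1!*2! = 288
prefactor² = (2J+1)*Δ*N² = 96/35
  k=0: +1/(0!*3!*1!*1!*0!*1!) = 1/6
  k=1: −1/(1!*2!*0!*0!*1!*2!) = -1/4
Σ = -1/12  ⇒  CG² = 96/35*(-1/12)² = 2/105
CG = −√(2/105) = -0.138013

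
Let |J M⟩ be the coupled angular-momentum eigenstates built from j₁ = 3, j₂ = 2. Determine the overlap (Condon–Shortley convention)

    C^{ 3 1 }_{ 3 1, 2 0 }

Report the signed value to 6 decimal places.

-0.387298

triangle: 2!·4!·2!/9! = 96/362880
(j±m)!: 4!·2!·2!·2!·4!·2! = 9216
prefactor² = (2J+1)·Δ·N² = 256/15
  k=0: +1/(0!·2!·2!·2!·2!·0!) = 1/16
  k=1: −1/(1!·1!·1!·1!·3!·1!) = -1/6
  k=2: +1/(2!·0!·0!·0!·4!·2!) = 1/96
Σ = -3/32  ⇒  CG² = 256/15·(-3/32)² = 3/20
CG = −√(3/20) = -0.387298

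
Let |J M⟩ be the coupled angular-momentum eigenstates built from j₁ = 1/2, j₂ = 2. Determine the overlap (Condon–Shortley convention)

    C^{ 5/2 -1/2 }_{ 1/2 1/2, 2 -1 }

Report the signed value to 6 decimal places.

+0.632456

triangle: 0!·1!·4!/6! = 24/720
(j±m)!: 1!·0!·1!·3!·2!·3! = 72
prefactor² = (2J+1)·Δ·N² = 72/5
  k=0: +1/(0!·0!·0!·1!·1!·3!) = 1/6
Σ = 1/6  ⇒  CG² = 72/5·1/6² = 2/5
CG = +√(2/5) = +0.632456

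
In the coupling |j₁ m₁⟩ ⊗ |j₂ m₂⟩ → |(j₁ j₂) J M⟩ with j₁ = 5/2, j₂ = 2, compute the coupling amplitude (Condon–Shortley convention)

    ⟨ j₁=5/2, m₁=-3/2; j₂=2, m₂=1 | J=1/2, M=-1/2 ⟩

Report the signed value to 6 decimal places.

-0.516398

triangle: 4!·1!·0!/6! = 24/720
(j±m)!: 1!·4!·3!·1!·0!·1! = 144
prefactor² = (2J+1)·Δ·N² = 48/5
  k=3: −1/(3!·1!·1!·0!·0!·0!) = -1/6
Σ = -1/6  ⇒  CG² = 48/5·(-1/6)² = 4/15
CG = −√(4/15) = -0.516398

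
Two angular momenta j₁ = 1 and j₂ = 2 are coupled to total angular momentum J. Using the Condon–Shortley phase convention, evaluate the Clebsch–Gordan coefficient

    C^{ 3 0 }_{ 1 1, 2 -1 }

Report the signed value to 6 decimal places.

+0.447214  (= +√(1/5))

√[7·0!2!4!/7! · 2!0!1!3!3!3!] = √(144/5)
  +(−1)^0/∏(0,0,0,1,2,3)! = 1/12  (running 1/12)
⟨..|..⟩ = √(144/5)·(1/12) = +0.447214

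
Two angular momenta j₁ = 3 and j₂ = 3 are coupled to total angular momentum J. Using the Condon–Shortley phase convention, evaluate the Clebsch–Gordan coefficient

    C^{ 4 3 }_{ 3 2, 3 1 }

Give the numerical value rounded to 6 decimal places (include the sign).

−√(1/11) = -0.301511

√[9·2!4!4!/11! · 5!1!4!2!7!1!] = √(82944/11)
  +(−1)^0/∏(0,2,1,4,3,0)! = 1/288  (running 1/288)
  +(−1)^1/∏(1,1,0,3,4,1)! = -1/144  (running -1/288)
⟨..|..⟩ = √(82944/11)·(-1/288) = -0.301511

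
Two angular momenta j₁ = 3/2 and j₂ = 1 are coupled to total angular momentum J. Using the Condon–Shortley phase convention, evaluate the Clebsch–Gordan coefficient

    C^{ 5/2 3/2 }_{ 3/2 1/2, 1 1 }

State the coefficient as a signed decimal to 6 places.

+√(3/5) ≈ +0.774597

√[6·0!3!2!/6! · 2!1!2!0!4!1!] = √(48/5)
  +(−1)^0/∏(0,0,1,2,2,0)! = 1/4  (running 1/4)
⟨..|..⟩ = √(48/5)·(1/4) = +0.774597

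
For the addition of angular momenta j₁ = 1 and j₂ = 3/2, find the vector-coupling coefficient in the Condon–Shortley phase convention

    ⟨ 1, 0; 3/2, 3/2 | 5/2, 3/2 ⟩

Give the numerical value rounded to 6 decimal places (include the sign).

+0.632456

√[6·0!2!3!/6! · 1!1!3!0!4!1!] = √(72/5)
  +(−1)^0/∏(0,0,1,3,1,0)! = 1/6  (running 1/6)
⟨..|..⟩ = √(72/5)·(1/6) = +0.632456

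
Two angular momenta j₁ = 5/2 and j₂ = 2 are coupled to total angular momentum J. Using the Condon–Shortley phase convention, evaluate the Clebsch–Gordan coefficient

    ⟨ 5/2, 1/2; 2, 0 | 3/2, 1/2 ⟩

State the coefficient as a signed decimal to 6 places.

-0.239046  (= −√(2/35))

triangle: 3!×2!×1!/7! = 12/5040
(j±m)!: 3!×2!×2!×2!×2!×1! = 96
prefactor² = (2J+1)×Δ×N² = 32/35
  k=1: −1/(1!×2!×1!×1!×1!×0!) = -1/2
  k=2: +1/(2!×1!×0!×0!×2!×1!) = 1/4
Σ = -1/4  ⇒  CG² = 32/35×(-1/4)² = 2/35
CG = −√(2/35) = -0.239046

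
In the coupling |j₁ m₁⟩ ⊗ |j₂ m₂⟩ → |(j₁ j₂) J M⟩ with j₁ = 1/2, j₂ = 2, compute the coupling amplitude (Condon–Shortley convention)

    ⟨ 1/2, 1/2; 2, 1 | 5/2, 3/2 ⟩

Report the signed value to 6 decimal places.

+√(4/5) = +0.894427

j₁+j₂−J=0  J+j₁−j₂=1  J−j₁+j₂=4  j₁+j₂+J+1=6
(j₁±m₁, j₂±m₂, J±M) = (1,0,3,1,4,1)
P² = 144/5
sum k=0..0:
  [0] +1/6 = 1/6
S = 1/6
C² = P²·S² = 4/5 ; C = +0.894427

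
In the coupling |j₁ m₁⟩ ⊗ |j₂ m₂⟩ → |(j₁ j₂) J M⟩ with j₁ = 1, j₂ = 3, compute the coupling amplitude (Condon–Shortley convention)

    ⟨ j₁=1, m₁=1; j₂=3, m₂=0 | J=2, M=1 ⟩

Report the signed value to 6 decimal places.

j₁+j₂−J=2  J+j₁−j₂=0  J−j₁+j₂=4  j₁+j₂+J+1=7
(j₁±m₁, j₂±m₂, J±M) = (2,0,3,3,3,1)
P² = 144/7
sum k=0..0:
  [0] +1/12 = 1/12
S = 1/12
C² = P²·S² = 1/7 ; C = +0.377964

+0.377964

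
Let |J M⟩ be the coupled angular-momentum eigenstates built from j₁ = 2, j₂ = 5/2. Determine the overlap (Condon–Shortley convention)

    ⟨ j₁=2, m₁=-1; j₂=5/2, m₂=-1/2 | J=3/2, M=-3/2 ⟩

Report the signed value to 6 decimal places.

+√(9/35) = +0.507093

j₁+j₂−J=3  J+j₁−j₂=1  J−j₁+j₂=2  j₁+j₂+J+1=7
(j₁±m₁, j₂±m₂, J±M) = (1,3,2,3,0,3)
P² = 144/35
sum k=2..2:
  [2] +1/4 = 1/4
S = 1/4
C² = P²·S² = 9/35 ; C = +0.507093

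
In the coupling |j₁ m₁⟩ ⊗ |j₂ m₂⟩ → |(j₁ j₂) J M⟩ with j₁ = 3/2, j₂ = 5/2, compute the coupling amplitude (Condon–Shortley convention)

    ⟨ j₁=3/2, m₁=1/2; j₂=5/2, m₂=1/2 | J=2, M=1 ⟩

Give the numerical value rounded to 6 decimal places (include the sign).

j₁+j₂−J=2  J+j₁−j₂=1  J−j₁+j₂=3  j₁+j₂+J+1=7
(j₁±m₁, j₂±m₂, J±M) = (2,1,3,2,3,1)
P² = 12/7
sum k=0..1:
  [0] +1/12 = 1/12
  [1] −1/2 = -1/2
S = -5/12
C² = P²·S² = 25/84 ; C = -0.545545

-0.545545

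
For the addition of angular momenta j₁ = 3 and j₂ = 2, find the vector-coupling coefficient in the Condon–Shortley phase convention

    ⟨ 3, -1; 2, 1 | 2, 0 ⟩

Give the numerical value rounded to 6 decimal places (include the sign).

+0.377964

j₁+j₂−J=3  J+j₁−j₂=3  J−j₁+j₂=1  j₁+j₂+J+1=8
(j₁±m₁, j₂±m₂, J±M) = (2,4,3,1,2,2)
P² = 36/7
sum k=2..3:
  [2] +1/4 = 1/4
  [3] −1/12 = -1/12
S = 1/6
C² = P²·S² = 1/7 ; C = +0.377964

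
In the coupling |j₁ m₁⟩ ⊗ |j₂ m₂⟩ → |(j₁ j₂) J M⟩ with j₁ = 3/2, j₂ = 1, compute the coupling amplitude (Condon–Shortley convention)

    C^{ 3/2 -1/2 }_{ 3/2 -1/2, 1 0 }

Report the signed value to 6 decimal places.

-0.258199  (= −√(1/15))

j₁+j₂−J=1  J+j₁−j₂=2  J−j₁+j₂=1  j₁+j₂+J+1=5
(j₁±m₁, j₂±m₂, J±M) = (1,2,1,1,1,2)
P² = 4/15
sum k=0..1:
  [0] +1/2 = 1/2
  [1] −1/1 = -1
S = -1/2
C² = P²·S² = 1/15 ; C = -0.258199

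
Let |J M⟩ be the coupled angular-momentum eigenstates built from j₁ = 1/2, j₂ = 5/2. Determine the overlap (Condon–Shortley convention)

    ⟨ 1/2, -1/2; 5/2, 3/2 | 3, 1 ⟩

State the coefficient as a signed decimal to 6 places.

j₁+j₂−J=0  J+j₁−j₂=1  J−j₁+j₂=5  j₁+j₂+J+1=7
(j₁±m₁, j₂±m₂, J±M) = (0,1,4,1,4,2)
P² = 192
sum k=0..0:
  [0] +1/24 = 1/24
S = 1/24
C² = P²·S² = 1/3 ; C = +0.577350

+0.577350  (= +√(1/3))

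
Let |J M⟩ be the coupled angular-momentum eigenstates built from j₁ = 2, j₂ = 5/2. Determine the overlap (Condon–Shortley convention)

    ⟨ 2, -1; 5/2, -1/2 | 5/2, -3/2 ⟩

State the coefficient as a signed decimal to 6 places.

-0.414039

j₁+j₂−J=2  J+j₁−j₂=2  J−j₁+j₂=3  j₁+j₂+J+1=8
(j₁±m₁, j₂±m₂, J±M) = (1,3,2,3,1,4)
P² = 216/35
sum k=1..2:
  [1] −1/4 = -1/4
  [2] +1/12 = 1/12
S = -1/6
C² = P²·S² = 6/35 ; C = -0.414039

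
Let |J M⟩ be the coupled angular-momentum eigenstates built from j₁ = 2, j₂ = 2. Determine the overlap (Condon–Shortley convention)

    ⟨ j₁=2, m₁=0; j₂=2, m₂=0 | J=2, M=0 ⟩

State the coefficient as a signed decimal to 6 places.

j₁+j₂−J=2  J+j₁−j₂=2  J−j₁+j₂=2  j₁+j₂+J+1=7
(j₁±m₁, j₂±m₂, J±M) = (2,2,2,2,2,2)
P² = 32/63
sum k=0..2:
  [0] +1/8 = 1/8
  [1] −1/1 = -1
  [2] +1/8 = 1/8
S = -3/4
C² = P²·S² = 2/7 ; C = -0.534522

−√(2/7) ≈ -0.534522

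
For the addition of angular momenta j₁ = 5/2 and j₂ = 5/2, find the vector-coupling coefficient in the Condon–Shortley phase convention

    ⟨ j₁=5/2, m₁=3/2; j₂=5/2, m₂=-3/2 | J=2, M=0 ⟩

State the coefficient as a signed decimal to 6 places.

j₁+j₂−J=3  J+j₁−j₂=2  J−j₁+j₂=2  j₁+j₂+J+1=8
(j₁±m₁, j₂±m₂, J±M) = (4,1,1,4,2,2)
P² = 48/7
sum k=0..1:
  [0] +1/6 = 1/6
  [1] −1/8 = -1/8
S = 1/24
C² = P²·S² = 1/84 ; C = +0.109109

+0.109109  (= +√(1/84))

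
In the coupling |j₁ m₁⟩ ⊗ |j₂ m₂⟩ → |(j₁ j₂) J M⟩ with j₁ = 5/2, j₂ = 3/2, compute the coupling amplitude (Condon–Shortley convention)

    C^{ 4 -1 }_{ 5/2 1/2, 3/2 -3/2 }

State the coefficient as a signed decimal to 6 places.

+√(5/28) = +0.422577

j₁+j₂−J=0  J+j₁−j₂=5  J−j₁+j₂=3  j₁+j₂+J+1=9
(j₁±m₁, j₂±m₂, J±M) = (3,2,0,3,3,5)
P² = 6480/7
sum k=0..0:
  [0] +1/72 = 1/72
S = 1/72
C² = P²·S² = 5/28 ; C = +0.422577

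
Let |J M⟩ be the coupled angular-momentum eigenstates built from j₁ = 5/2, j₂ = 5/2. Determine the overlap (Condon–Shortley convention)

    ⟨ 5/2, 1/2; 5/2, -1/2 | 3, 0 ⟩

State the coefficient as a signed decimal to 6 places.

−√(4/45) ≈ -0.298142

√[7·2!3!3!/9! · 3!2!2!3!3!3!] = √(36/5)
  +(−1)^0/∏(0,2,2,2,1,1)! = 1/8  (running 1/8)
  +(−1)^1/∏(1,1,1,1,2,2)! = -1/4  (running -1/8)
  +(−1)^2/∏(2,0,0,0,3,3)! = 1/72  (running -1/9)
⟨..|..⟩ = √(36/5)·(-1/9) = -0.298142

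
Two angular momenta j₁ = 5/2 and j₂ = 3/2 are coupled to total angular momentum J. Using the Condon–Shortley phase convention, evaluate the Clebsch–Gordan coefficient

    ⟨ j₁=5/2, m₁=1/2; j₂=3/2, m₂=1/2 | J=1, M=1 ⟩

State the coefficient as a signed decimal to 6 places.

j₁+j₂−J=3  J+j₁−j₂=2  J−j₁+j₂=0  j₁+j₂+J+1=6
(j₁±m₁, j₂±m₂, J±M) = (3,2,2,1,2,0)
P² = 12/5
sum k=2..2:
  [2] +1/4 = 1/4
S = 1/4
C² = P²·S² = 3/20 ; C = +0.387298

+√(3/20) ≈ +0.387298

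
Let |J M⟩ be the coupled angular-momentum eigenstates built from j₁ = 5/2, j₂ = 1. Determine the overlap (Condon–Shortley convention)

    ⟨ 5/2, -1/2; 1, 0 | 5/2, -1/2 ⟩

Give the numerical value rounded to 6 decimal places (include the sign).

triangle: 1!·4!·1!/7! = 24/5040
(j±m)!: 2!·3!·1!·1!·2!·3! = 144
prefactor² = (2J+1)·Δ·N² = 144/35
  k=0: +1/(0!·1!·3!·1!·1!·0!) = 1/6
  k=1: −1/(1!·0!·2!·0!·2!·1!) = -1/4
Σ = -1/12  ⇒  CG² = 144/35·(-1/12)² = 1/35
CG = −√(1/35) = -0.169031

−√(1/35) ≈ -0.169031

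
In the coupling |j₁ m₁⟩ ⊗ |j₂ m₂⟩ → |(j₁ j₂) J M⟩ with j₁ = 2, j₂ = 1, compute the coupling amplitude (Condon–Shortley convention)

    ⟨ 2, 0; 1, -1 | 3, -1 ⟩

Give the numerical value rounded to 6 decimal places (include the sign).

+√(2/5) = +0.632456

triangle: 0!*4!*2!/7! = 48/5040
(j±m)!: 2!*2!*0!*2!*2!*4! = 384
prefactor² = (2J+1)*Δ*N² = 128/5
  k=0: +1/(0!*0!*2!*0!*2!*2!) = 1/8
Σ = 1/8  ⇒  CG² = 128/5*1/8² = 2/5
CG = +√(2/5) = +0.632456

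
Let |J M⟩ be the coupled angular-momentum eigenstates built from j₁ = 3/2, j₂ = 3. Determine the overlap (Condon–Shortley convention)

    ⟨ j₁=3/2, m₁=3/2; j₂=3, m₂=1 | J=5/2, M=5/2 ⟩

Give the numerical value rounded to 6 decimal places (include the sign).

+√(3/28) = +0.327327

triangle: 2!×1!×4!/8! = 48/40320
(j±m)!: 3!×0!×4!×2!×5!×0! = 34560
prefactor² = (2J+1)×Δ×N² = 1728/7
  k=0: +1/(0!×2!×0!×4!×1!×0!) = 1/48
Σ = 1/48  ⇒  CG² = 1728/7×1/48² = 3/28
CG = +√(3/28) = +0.327327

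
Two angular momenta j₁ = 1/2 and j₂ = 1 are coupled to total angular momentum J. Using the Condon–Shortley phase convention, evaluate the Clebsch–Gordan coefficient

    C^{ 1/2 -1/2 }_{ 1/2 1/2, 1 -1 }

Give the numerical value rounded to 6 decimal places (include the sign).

triangle: 1!×0!×1!/3! = 1/6
(j±m)!: 1!×0!×0!×2!×0!×1! = 2
prefactor² = (2J+1)×Δ×N² = 2/3
  k=0: +1/(0!×1!×0!×0!×0!×1!) = 1
Σ = 1  ⇒  CG² = 2/3×1² = 2/3
CG = +√(2/3) = +0.816497

+√(2/3) ≈ +0.816497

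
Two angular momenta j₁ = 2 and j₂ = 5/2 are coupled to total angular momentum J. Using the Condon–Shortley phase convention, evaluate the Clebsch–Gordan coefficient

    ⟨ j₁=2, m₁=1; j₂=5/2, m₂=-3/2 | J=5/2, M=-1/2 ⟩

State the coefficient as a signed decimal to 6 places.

√[6·2!2!3!/8! · 3!1!1!4!2!3!] = √(216/35)
  +(−1)^0/∏(0,2,1,1,1,2)! = 1/4  (running 1/4)
  +(−1)^1/∏(1,1,0,0,2,3)! = -1/12  (running 1/6)
⟨..|..⟩ = √(216/35)·(1/6) = +0.414039

+0.414039  (= +√(6/35))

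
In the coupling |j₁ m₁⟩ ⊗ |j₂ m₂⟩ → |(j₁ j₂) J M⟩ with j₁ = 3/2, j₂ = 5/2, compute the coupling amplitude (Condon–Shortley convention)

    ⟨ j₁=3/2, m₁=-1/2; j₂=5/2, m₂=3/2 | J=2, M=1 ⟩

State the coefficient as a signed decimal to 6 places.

+√(1/42) ≈ +0.154303

√[5·2!1!3!/7! · 1!2!4!1!3!1!] = √(24/7)
  +(−1)^1/∏(1,1,1,3,0,0)! = -1/6  (running -1/6)
  +(−1)^2/∏(2,0,0,2,1,1)! = 1/4  (running 1/12)
⟨..|..⟩ = √(24/7)·(1/12) = +0.154303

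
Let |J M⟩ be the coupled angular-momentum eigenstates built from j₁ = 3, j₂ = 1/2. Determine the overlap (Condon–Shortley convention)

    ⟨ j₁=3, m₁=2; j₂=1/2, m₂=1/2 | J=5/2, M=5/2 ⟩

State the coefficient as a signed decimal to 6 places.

√[6·1!5!0!/7! · 5!1!1!0!5!0!] = √(14400/7)
  +(−1)^1/∏(1,0,0,0,5,0)! = -1/120  (running -1/120)
⟨..|..⟩ = √(14400/7)·(-1/120) = -0.377964

−√(1/7) ≈ -0.377964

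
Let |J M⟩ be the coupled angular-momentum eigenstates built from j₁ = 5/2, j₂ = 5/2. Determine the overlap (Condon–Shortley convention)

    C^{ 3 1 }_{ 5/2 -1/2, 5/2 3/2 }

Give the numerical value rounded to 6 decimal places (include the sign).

j₁+j₂−J=2  J+j₁−j₂=3  J−j₁+j₂=3  j₁+j₂+J+1=9
(j₁±m₁, j₂±m₂, J±M) = (2,3,4,1,4,2)
P² = 96/5
sum k=1..2:
  [1] −1/12 = -1/12
  [2] +1/8 = 1/8
S = 1/24
C² = P²·S² = 1/30 ; C = +0.182574

+0.182574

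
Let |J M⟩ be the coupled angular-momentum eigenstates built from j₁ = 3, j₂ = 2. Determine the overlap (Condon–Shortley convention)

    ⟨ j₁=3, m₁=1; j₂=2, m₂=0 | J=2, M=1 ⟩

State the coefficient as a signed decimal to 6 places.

√[5·3!3!1!/8! · 4!2!2!2!3!1!] = √(36/7)
  +(−1)^1/∏(1,2,1,1,2,0)! = -1/4  (running -1/4)
  +(−1)^2/∏(2,1,0,0,3,1)! = 1/12  (running -1/6)
⟨..|..⟩ = √(36/7)·(-1/6) = -0.377964

-0.377964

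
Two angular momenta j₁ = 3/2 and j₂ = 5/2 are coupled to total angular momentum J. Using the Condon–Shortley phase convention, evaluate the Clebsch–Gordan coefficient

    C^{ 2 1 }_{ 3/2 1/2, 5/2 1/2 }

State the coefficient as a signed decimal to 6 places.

-0.545545  (= −√(25/84))

√[5·2!1!3!/7! · 2!1!3!2!3!1!] = √(12/7)
  +(−1)^0/∏(0,2,1,3,0,0)! = 1/12  (running 1/12)
  +(−1)^1/∏(1,1,0,2,1,1)! = -1/2  (running -5/12)
⟨..|..⟩ = √(12/7)·(-5/12) = -0.545545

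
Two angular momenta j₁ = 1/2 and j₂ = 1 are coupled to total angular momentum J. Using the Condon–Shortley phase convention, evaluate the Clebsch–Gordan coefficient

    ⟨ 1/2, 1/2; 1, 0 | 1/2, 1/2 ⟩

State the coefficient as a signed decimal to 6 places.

+0.577350  (= +√(1/3))

√[2·1!0!1!/3! · 1!0!1!1!1!0!] = √(1/3)
  +(−1)^0/∏(0,1,0,1,0,0)! = 1  (running 1)
⟨..|..⟩ = √(1/3)·(1) = +0.577350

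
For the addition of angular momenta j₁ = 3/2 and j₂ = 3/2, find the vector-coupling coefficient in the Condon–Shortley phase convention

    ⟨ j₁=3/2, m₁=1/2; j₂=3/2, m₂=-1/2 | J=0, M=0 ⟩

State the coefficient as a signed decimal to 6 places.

triangle: 3!·0!·0!/4! = 6/24
(j±m)!: 2!·1!·1!·2!·0!·0! = 4
prefactor² = (2J+1)·Δ·N² = 1
  k=1: −1/(1!·2!·0!·0!·0!·0!) = -1/2
Σ = -1/2  ⇒  CG² = 1·(-1/2)² = 1/4
CG = −√(1/4) = -0.500000

−√(1/4) = -0.500000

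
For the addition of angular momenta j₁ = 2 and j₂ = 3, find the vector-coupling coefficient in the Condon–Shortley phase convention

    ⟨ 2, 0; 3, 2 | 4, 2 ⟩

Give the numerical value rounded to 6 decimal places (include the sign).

-0.585540  (= −√(12/35))

j₁+j₂−J=1  J+j₁−j₂=3  J−j₁+j₂=5  j₁+j₂+J+1=10
(j₁±m₁, j₂±m₂, J±M) = (2,2,5,1,6,2)
P² = 8640/7
sum k=0..1:
  [0] +1/240 = 1/240
  [1] −1/48 = -1/48
S = -1/60
C² = P²·S² = 12/35 ; C = -0.585540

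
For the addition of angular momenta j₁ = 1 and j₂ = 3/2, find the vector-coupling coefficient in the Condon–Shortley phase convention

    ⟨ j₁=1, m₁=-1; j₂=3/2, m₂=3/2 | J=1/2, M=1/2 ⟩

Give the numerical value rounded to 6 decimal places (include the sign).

+√(1/2) = +0.707107

√[2·2!0!1!/4! · 0!2!3!0!1!0!] = √(2)
  +(−1)^2/∏(2,0,0,1,0,0)! = 1/2  (running 1/2)
⟨..|..⟩ = √(2)·(1/2) = +0.707107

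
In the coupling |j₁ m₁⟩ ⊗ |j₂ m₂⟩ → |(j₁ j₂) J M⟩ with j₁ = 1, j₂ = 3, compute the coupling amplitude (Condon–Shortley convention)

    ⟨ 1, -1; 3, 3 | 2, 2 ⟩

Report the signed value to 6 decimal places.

√[5·2!0!4!/7! · 0!2!6!0!4!0!] = √(11520/7)
  +(−1)^2/∏(2,0,0,4,0,0)! = 1/48  (running 1/48)
⟨..|..⟩ = √(11520/7)·(1/48) = +0.845154

+0.845154  (= +√(5/7))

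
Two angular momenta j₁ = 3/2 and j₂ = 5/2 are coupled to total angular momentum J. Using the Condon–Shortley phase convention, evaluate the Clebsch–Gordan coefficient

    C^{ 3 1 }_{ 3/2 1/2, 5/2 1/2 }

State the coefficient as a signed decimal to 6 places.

j₁+j₂−J=1  J+j₁−j₂=2  J−j₁+j₂=4  j₁+j₂+J+1=8
(j₁±m₁, j₂±m₂, J±M) = (2,1,3,2,4,2)
P² = 48/5
sum k=0..1:
  [0] +1/6 = 1/6
  [1] −1/8 = -1/8
S = 1/24
C² = P²·S² = 1/60 ; C = +0.129099

+0.129099  (= +√(1/60))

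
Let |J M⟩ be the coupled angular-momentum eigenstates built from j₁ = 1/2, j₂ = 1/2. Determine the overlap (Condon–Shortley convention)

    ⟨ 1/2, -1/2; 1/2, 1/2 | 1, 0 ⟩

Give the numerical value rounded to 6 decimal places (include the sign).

+√(1/2) ≈ +0.707107

√[3·0!1!1!/3! · 0!1!1!0!1!1!] = √(1/2)
  +(−1)^0/∏(0,0,1,1,0,0)! = 1  (running 1)
⟨..|..⟩ = √(1/2)·(1) = +0.707107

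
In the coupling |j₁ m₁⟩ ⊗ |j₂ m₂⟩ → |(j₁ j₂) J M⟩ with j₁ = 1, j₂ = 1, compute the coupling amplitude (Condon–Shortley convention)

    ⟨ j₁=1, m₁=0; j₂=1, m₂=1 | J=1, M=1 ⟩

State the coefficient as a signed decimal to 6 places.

√[3·1!1!1!/4! · 1!1!2!0!2!0!] = √(1/2)
  +(−1)^1/∏(1,0,0,1,1,0)! = -1  (running -1)
⟨..|..⟩ = √(1/2)·(-1) = -0.707107

-0.707107  (= −√(1/2))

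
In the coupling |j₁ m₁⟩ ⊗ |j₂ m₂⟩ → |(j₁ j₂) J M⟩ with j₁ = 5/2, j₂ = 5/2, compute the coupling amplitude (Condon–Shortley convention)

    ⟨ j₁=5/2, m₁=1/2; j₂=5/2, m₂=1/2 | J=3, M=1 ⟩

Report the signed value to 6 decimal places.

triangle: 2!·3!·3!/9! = 72/362880
(j±m)!: 3!·2!·3!·2!·4!·2! = 6912
prefactor² = (2J+1)·Δ·N² = 48/5
  k=0: +1/(0!·2!·2!·3!·1!·0!) = 1/24
  k=1: −1/(1!·1!·1!·2!·2!·1!) = -1/4
  k=2: +1/(2!·0!·0!·1!·3!·2!) = 1/24
Σ = -1/6  ⇒  CG² = 48/5·(-1/6)² = 4/15
CG = −√(4/15) = -0.516398

−√(4/15) ≈ -0.516398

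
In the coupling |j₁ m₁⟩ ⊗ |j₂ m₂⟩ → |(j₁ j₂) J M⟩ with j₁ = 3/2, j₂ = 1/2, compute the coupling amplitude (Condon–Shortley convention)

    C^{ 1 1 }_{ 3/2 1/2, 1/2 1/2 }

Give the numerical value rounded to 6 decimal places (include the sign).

j₁+j₂−J=1  J+j₁−j₂=2  J−j₁+j₂=0  j₁+j₂+J+1=4
(j₁±m₁, j₂±m₂, J±M) = (2,1,1,0,2,0)
P² = 1
sum k=1..1:
  [1] −1/2 = -1/2
S = -1/2
C² = P²·S² = 1/4 ; C = -0.500000

-0.500000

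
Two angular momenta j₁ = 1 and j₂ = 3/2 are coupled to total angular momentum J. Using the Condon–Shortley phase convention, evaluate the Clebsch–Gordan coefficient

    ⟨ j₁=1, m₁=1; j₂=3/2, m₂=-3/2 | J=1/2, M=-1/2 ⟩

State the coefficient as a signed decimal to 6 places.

+√(1/2) = +0.707107

√[2·2!0!1!/4! · 2!0!0!3!0!1!] = √(2)
  +(−1)^0/∏(0,2,0,0,0,1)! = 1/2  (running 1/2)
⟨..|..⟩ = √(2)·(1/2) = +0.707107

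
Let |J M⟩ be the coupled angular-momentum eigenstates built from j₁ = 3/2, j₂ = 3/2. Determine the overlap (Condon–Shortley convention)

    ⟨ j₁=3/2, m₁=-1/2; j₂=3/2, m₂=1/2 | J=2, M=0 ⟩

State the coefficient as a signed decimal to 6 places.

-0.500000

j₁+j₂−J=1  J+j₁−j₂=2  J−j₁+j₂=2  j₁+j₂+J+1=6
(j₁±m₁, j₂±m₂, J±M) = (1,2,2,1,2,2)
P² = 4/9
sum k=0..1:
  [0] +1/4 = 1/4
  [1] −1/1 = -1
S = -3/4
C² = P²·S² = 1/4 ; C = -0.500000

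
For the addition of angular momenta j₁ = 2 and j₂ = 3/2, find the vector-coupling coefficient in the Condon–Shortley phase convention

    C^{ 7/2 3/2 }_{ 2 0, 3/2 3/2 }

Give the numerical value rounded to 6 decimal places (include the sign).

+0.534522

triangle: 0!*4!*3!/8! = 144/40320
(j±m)!: 2!*2!*3!*0!*5!*2! = 5760
prefactor² = (2J+1)*Δ*N² = 1152/7
  k=0: +1/(0!*0!*2!*3!*2!*0!) = 1/24
Σ = 1/24  ⇒  CG² = 1152/7*1/24² = 2/7
CG = +√(2/7) = +0.534522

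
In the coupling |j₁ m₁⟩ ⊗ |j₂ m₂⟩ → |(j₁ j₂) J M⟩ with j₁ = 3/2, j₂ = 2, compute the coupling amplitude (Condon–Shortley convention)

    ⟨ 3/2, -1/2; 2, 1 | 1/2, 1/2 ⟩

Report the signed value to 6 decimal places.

+√(3/10) ≈ +0.547723

√[2·3!0!1!/5! · 1!2!3!1!1!0!] = √(6/5)
  +(−1)^2/∏(2,1,0,1,0,0)! = 1/2  (running 1/2)
⟨..|..⟩ = √(6/5)·(1/2) = +0.547723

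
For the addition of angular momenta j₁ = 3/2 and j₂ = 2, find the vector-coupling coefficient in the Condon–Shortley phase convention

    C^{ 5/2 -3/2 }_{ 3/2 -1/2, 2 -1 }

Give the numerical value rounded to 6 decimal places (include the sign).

+0.169031  (= +√(1/35))

triangle: 1!×2!×3!/7! = 12/5040
(j±m)!: 1!×2!×1!×3!×1!×4! = 288
prefactor² = (2J+1)×Δ×N² = 144/35
  k=0: +1/(0!×1!×2!×1!×0!×2!) = 1/4
  k=1: −1/(1!×0!×1!×0!×1!×3!) = -1/6
Σ = 1/12  ⇒  CG² = 144/35×1/12² = 1/35
CG = +√(1/35) = +0.169031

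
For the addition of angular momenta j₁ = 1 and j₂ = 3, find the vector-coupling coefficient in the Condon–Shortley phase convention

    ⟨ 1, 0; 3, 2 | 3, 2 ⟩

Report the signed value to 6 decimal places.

-0.577350

j₁+j₂−J=1  J+j₁−j₂=1  J−j₁+j₂=5  j₁+j₂+J+1=8
(j₁±m₁, j₂±m₂, J±M) = (1,1,5,1,5,1)
P² = 300
sum k=0..1:
  [0] +1/120 = 1/120
  [1] −1/24 = -1/24
S = -1/30
C² = P²·S² = 1/3 ; C = -0.577350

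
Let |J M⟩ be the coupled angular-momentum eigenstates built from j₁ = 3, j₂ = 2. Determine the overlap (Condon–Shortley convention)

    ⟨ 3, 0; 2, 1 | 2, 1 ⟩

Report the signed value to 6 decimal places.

+√(2/7) ≈ +0.534522

triangle: 3!*3!*1!/8! = 36/40320
(j±m)!: 3!*3!*3!*1!*3!*1! = 1296
prefactor² = (2J+1)*Δ*N² = 81/14
  k=2: +1/(2!*1!*1!*1!*2!*0!) = 1/4
  k=3: −1/(3!*0!*0!*0!*3!*1!) = -1/36
Σ = 2/9  ⇒  CG² = 81/14*2/9² = 2/7
CG = +√(2/7) = +0.534522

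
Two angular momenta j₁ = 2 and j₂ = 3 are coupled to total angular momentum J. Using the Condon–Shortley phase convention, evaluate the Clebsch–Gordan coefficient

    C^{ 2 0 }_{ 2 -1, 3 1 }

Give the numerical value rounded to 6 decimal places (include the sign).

+√(1/7) ≈ +0.377964

triangle: 3!*1!*3!/8! = 36/40320
(j±m)!: 1!*3!*4!*2!*2!*2! = 1152
prefactor² = (2J+1)*Δ*N² = 36/7
  k=2: +1/(2!*1!*1!*2!*0!*1!) = 1/4
  k=3: −1/(3!*0!*0!*1!*1!*2!) = -1/12
Σ = 1/6  ⇒  CG² = 36/7*1/6² = 1/7
CG = +√(1/7) = +0.377964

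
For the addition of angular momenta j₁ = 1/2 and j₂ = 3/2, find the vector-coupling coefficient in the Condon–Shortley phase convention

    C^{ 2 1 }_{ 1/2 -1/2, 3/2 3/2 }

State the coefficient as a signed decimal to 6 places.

+√(1/4) ≈ +0.500000

√[5·0!1!3!/5! · 0!1!3!0!3!1!] = √(9)
  +(−1)^0/∏(0,0,1,3,0,0)! = 1/6  (running 1/6)
⟨..|..⟩ = √(9)·(1/6) = +0.500000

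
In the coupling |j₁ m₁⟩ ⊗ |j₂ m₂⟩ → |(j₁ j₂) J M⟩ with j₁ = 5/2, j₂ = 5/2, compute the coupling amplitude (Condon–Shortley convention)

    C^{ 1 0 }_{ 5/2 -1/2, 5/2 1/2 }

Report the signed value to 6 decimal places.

j₁+j₂−J=4  J+j₁−j₂=1  J−j₁+j₂=1  j₁+j₂+J+1=7
(j₁±m₁, j₂±m₂, J±M) = (2,3,3,2,1,1)
P² = 72/35
sum k=2..3:
  [2] +1/4 = 1/4
  [3] −1/6 = -1/6
S = 1/12
C² = P²·S² = 1/70 ; C = +0.119523

+√(1/70) ≈ +0.119523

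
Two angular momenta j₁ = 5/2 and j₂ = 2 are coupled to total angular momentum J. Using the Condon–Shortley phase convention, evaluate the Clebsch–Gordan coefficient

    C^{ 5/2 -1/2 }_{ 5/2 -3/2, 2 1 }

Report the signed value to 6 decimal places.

√[6·2!3!2!/8! · 1!4!3!1!2!3!] = √(216/35)
  +(−1)^1/∏(1,1,3,2,0,0)! = -1/12  (running -1/12)
  +(−1)^2/∏(2,0,2,1,1,1)! = 1/4  (running 1/6)
⟨..|..⟩ = √(216/35)·(1/6) = +0.414039

+√(6/35) ≈ +0.414039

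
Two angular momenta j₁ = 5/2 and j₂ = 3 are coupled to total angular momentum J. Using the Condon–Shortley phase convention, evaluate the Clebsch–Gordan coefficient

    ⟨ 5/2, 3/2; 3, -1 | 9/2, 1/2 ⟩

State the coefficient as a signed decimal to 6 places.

j₁+j₂−J=1  J+j₁−j₂=4  J−j₁+j₂=5  j₁+j₂+J+1=11
(j₁±m₁, j₂±m₂, J±M) = (4,1,2,4,5,4)
P² = 184320/77
sum k=0..1:
  [0] +1/72 = 1/72
  [1] −1/576 = -1/576
S = 7/576
C² = P²·S² = 35/99 ; C = +0.594588

+√(35/99) = +0.594588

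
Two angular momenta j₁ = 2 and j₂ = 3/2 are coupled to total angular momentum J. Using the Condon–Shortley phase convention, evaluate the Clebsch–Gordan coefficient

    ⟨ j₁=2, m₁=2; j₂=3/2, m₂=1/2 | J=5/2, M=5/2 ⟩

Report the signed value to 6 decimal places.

+0.755929

triangle: 1!×3!×2!/7! = 12/5040
(j±m)!: 4!×0!×2!×1!×5!×0! = 5760
prefactor² = (2J+1)×Δ×N² = 576/7
  k=0: +1/(0!×1!×0!×2!×3!×0!) = 1/12
Σ = 1/12  ⇒  CG² = 576/7×1/12² = 4/7
CG = +√(4/7) = +0.755929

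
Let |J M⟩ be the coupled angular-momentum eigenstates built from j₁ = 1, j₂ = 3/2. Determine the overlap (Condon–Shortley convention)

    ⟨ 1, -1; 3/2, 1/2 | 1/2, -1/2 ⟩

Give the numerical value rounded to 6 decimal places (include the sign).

triangle: 2!×0!×1!/4! = 2/24
(j±m)!: 0!×2!×2!×1!×0!×1! = 4
prefactor² = (2J+1)×Δ×N² = 2/3
  k=2: +1/(2!×0!×0!×0!×0!×1!) = 1/2
Σ = 1/2  ⇒  CG² = 2/3×1/2² = 1/6
CG = +√(1/6) = +0.408248

+0.408248  (= +√(1/6))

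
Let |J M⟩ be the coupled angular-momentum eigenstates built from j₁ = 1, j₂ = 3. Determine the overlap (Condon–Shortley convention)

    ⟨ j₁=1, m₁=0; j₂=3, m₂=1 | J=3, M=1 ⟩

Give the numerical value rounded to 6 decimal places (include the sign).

triangle: 1!*1!*5!/8! = 120/40320
(j±m)!: 1!*1!*4!*2!*4!*2! = 2304
prefactor² = (2J+1)*Δ*N² = 48
  k=0: +1/(0!*1!*1!*4!*0!*1!) = 1/24
  k=1: −1/(1!*0!*0!*3!*1!*2!) = -1/12
Σ = -1/24  ⇒  CG² = 48*(-1/24)² = 1/12
CG = −√(1/12) = -0.288675

−√(1/12) = -0.288675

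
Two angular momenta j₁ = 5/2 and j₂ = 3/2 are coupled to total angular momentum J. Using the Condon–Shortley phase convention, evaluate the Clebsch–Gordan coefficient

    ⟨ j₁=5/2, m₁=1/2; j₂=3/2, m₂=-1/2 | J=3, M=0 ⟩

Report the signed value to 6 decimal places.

+√(1/5) = +0.447214

j₁+j₂−J=1  J+j₁−j₂=4  J−j₁+j₂=2  j₁+j₂+J+1=8
(j₁±m₁, j₂±m₂, J±M) = (3,2,1,2,3,3)
P² = 36/5
sum k=0..1:
  [0] +1/4 = 1/4
  [1] −1/12 = -1/12
S = 1/6
C² = P²·S² = 1/5 ; C = +0.447214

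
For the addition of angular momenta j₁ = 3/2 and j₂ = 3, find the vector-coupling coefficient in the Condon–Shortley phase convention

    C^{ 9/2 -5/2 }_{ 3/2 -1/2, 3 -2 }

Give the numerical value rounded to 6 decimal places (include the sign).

+√(1/2) = +0.707107

triangle: 0!×3!×6!/10! = 4320/3628800
(j±m)!: 1!×2!×1!×5!×2!×7! = 2419200
prefactor² = (2J+1)×Δ×N² = 28800
  k=0: +1/(0!×0!×2!×1!×1!×5!) = 1/240
Σ = 1/240  ⇒  CG² = 28800×1/240² = 1/2
CG = +√(1/2) = +0.707107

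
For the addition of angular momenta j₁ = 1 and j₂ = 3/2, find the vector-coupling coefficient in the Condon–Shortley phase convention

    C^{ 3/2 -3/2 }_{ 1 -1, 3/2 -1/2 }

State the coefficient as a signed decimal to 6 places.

triangle: 1!·1!·2!/5! = 2/120
(j±m)!: 0!·2!·1!·2!·0!·3! = 24
prefactor² = (2J+1)·Δ·N² = 8/5
  k=1: −1/(1!·0!·1!·0!·0!·2!) = -1/2
Σ = -1/2  ⇒  CG² = 8/5·(-1/2)² = 2/5
CG = −√(2/5) = -0.632456

−√(2/5) = -0.632456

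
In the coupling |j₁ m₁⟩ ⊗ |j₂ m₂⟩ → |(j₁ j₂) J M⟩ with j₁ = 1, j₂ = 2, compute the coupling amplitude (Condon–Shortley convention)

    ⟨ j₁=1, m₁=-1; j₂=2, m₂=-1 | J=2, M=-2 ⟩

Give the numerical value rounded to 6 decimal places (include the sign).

j₁+j₂−J=1  J+j₁−j₂=1  J−j₁+j₂=3  j₁+j₂+J+1=6
(j₁±m₁, j₂±m₂, J±M) = (0,2,1,3,0,4)
P² = 12
sum k=1..1:
  [1] −1/6 = -1/6
S = -1/6
C² = P²·S² = 1/3 ; C = -0.577350

−√(1/3) ≈ -0.577350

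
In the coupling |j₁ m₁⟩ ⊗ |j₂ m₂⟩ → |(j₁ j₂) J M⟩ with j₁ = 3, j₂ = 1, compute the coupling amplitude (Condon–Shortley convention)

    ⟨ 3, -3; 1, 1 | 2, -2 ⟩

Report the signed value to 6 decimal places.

+√(5/7) = +0.845154

triangle: 2!*4!*0!/7! = 48/5040
(j±m)!: 0!*6!*2!*0!*0!*4! = 34560
prefactor² = (2J+1)*Δ*N² = 11520/7
  k=2: +1/(2!*0!*4!*0!*0!*0!) = 1/48
Σ = 1/48  ⇒  CG² = 11520/7*1/48² = 5/7
CG = +√(5/7) = +0.845154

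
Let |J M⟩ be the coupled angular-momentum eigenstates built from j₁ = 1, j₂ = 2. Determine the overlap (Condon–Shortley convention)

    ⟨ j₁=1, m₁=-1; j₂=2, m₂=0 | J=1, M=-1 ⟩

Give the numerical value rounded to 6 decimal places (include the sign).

√[3·2!0!2!/5! · 0!2!2!2!0!2!] = √(8/5)
  +(−1)^2/∏(2,0,0,0,0,2)! = 1/4  (running 1/4)
⟨..|..⟩ = √(8/5)·(1/4) = +0.316228

+√(1/10) = +0.316228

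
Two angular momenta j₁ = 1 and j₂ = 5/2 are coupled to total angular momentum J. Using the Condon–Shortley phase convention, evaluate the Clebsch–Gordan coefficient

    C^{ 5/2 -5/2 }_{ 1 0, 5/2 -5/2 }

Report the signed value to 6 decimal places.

triangle: 1!*1!*4!/7! = 24/5040
(j±m)!: 1!*1!*0!*5!*0!*5! = 14400
prefactor² = (2J+1)*Δ*N² = 2880/7
  k=0: +1/(0!*1!*1!*0!*0!*4!) = 1/24
Σ = 1/24  ⇒  CG² = 2880/7*1/24² = 5/7
CG = +√(5/7) = +0.845154

+√(5/7) = +0.845154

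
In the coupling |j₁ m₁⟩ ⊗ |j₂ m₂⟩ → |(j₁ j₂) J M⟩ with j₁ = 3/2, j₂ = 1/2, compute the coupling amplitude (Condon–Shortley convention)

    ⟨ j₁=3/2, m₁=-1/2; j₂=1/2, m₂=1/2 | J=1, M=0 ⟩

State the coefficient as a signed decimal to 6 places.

−√(1/2) ≈ -0.707107

j₁+j₂−J=1  J+j₁−j₂=2  J−j₁+j₂=0  j₁+j₂+J+1=4
(j₁±m₁, j₂±m₂, J±M) = (1,2,1,0,1,1)
P² = 1/2
sum k=1..1:
  [1] −1/1 = -1
S = -1
C² = P²·S² = 1/2 ; C = -0.707107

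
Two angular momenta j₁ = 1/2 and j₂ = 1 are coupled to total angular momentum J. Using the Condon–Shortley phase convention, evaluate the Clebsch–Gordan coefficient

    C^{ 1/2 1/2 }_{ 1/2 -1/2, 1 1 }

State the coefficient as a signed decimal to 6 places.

-0.816497  (= −√(2/3))

j₁+j₂−J=1  J+j₁−j₂=0  J−j₁+j₂=1  j₁+j₂+J+1=3
(j₁±m₁, j₂±m₂, J±M) = (0,1,2,0,1,0)
P² = 2/3
sum k=1..1:
  [1] −1/1 = -1
S = -1
C² = P²·S² = 2/3 ; C = -0.816497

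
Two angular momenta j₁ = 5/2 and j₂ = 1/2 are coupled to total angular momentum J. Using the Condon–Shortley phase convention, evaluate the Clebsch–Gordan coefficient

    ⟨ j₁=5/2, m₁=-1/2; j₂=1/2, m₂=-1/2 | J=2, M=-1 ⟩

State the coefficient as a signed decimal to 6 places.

√[5·1!4!0!/6! · 2!3!0!1!1!3!] = √(12)
  +(−1)^0/∏(0,1,3,0,1,0)! = 1/6  (running 1/6)
⟨..|..⟩ = √(12)·(1/6) = +0.577350

+0.577350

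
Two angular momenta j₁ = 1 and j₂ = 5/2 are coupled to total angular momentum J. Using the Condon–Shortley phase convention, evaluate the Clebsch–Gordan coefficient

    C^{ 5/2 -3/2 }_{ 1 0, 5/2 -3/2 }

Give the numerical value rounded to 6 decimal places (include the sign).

+0.507093

√[6·1!1!4!/7! · 1!1!1!4!1!4!] = √(576/35)
  +(−1)^0/∏(0,1,1,1,0,3)! = 1/6  (running 1/6)
  +(−1)^1/∏(1,0,0,0,1,4)! = -1/24  (running 1/8)
⟨..|..⟩ = √(576/35)·(1/8) = +0.507093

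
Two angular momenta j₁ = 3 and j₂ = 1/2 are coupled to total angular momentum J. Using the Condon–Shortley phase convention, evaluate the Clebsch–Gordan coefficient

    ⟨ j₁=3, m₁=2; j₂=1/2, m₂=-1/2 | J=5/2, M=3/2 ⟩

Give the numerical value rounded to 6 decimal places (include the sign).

triangle: 1!*5!*0!/7! = 120/5040
(j±m)!: 5!*1!*0!*1!*4!*1! = 2880
prefactor² = (2J+1)*Δ*N² = 2880/7
  k=0: +1/(0!*1!*1!*0!*4!*0!) = 1/24
Σ = 1/24  ⇒  CG² = 2880/7*1/24² = 5/7
CG = +√(5/7) = +0.845154

+0.845154  (= +√(5/7))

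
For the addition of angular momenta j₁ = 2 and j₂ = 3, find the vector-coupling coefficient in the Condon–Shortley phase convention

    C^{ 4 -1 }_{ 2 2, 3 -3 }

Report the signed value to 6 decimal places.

+0.207020  (= +√(3/70))

triangle: 1!×3!×5!/10! = 720/3628800
(j±m)!: 4!×0!×0!×6!×3!×5! = 12441600
prefactor² = (2J+1)×Δ×N² = 155520/7
  k=0: +1/(0!×1!×0!×0!×3!×5!) = 1/720
Σ = 1/720  ⇒  CG² = 155520/7×1/720² = 3/70
CG = +√(3/70) = +0.207020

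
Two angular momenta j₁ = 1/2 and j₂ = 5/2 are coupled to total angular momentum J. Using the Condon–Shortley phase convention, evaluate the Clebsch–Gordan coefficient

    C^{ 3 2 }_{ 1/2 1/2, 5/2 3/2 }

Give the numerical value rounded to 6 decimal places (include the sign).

+√(5/6) = +0.912871

j₁+j₂−J=0  J+j₁−j₂=1  J−j₁+j₂=5  j₁+j₂+J+1=7
(j₁±m₁, j₂±m₂, J±M) = (1,0,4,1,5,1)
P² = 480
sum k=0..0:
  [0] +1/24 = 1/24
S = 1/24
C² = P²·S² = 5/6 ; C = +0.912871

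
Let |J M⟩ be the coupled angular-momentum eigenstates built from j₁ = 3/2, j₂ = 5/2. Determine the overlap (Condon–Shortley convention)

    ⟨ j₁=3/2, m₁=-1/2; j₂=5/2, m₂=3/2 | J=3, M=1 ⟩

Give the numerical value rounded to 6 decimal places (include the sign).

-0.639010  (= −√(49/120))

triangle: 1!×2!×4!/8! = 48/40320
(j±m)!: 1!×2!×4!×1!×4!×2! = 2304
prefactor² = (2J+1)×Δ×N² = 96/5
  k=0: +1/(0!×1!×2!×4!×0!×0!) = 1/48
  k=1: −1/(1!×0!×1!×3!×1!×1!) = -1/6
Σ = -7/48  ⇒  CG² = 96/5×(-7/48)² = 49/120
CG = −√(49/120) = -0.639010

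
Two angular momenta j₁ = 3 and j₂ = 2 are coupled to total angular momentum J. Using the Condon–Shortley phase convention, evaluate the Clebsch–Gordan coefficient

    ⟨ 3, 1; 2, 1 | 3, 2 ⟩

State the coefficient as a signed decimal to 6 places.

j₁+j₂−J=2  J+j₁−j₂=4  J−j₁+j₂=2  j₁+j₂+J+1=9
(j₁±m₁, j₂±m₂, J±M) = (4,2,3,1,5,1)
P² = 64
sum k=1..2:
  [1] −1/12 = -1/12
  [2] +1/48 = 1/48
S = -1/16
C² = P²·S² = 1/4 ; C = -0.500000

−√(1/4) = -0.500000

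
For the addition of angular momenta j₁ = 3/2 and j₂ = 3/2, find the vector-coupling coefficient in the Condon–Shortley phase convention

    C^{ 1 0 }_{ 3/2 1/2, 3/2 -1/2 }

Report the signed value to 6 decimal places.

triangle: 2!×1!×1!/5! = 2/120
(j±m)!: 2!×1!×1!×2!×1!×1! = 4
prefactor² = (2J+1)×Δ×N² = 1/5
  k=0: +1/(0!×2!×1!×1!×0!×0!) = 1/2
  k=1: −1/(1!×1!×0!×0!×1!×1!) = -1
Σ = -1/2  ⇒  CG² = 1/5×(-1/2)² = 1/20
CG = −√(1/20) = -0.223607

-0.223607  (= −√(1/20))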